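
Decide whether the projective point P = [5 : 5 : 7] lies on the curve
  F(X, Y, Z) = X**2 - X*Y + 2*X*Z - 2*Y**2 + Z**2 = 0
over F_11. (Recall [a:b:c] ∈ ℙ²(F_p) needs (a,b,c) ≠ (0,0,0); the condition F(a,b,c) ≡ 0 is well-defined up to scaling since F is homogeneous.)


F(5,5,7) ≡ 3 (mod 11); P is NOT on the curve.

Evaluate F(5, 5, 7) term-by-term (mod 11).
  X**2 ↦ 1·25·1·1 = 25
  -X*Y ↦ -1·5·5·1 = -25
  2*X*Z ↦ 2·5·1·7 = 70
  -2*Y**2 ↦ -2·1·25·1 = -50
  Z**2 ↦ 1·1·1·49 = 49
Sum: F(5, 5, 7) = (25) + (-25) + (70) + (-50) + (49) = 69.
Reducing mod 11: 69 ≡ 3 (mod 11).
Since F(a, b, c) ≡ 3 ≠ 0 (mod 11), P does NOT lie on the curve.


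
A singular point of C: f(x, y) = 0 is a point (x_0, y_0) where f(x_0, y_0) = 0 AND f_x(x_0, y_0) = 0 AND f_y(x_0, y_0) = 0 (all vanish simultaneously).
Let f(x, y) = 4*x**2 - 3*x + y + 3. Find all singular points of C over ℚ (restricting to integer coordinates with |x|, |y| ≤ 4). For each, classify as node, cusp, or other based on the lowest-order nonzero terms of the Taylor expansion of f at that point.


No singular points in the scanned grid; C is smooth there.

Compute partial derivatives:
  f_x = 8*x - 3.
  f_y = 1.
f_y = 1 is a nonzero constant, so f_y never vanishes: no point (x, y) can satisfy f = f_x = f_y = 0. In particular no (x, y) ∈ {−4, ..., 4}² is singular; the curve is smooth.


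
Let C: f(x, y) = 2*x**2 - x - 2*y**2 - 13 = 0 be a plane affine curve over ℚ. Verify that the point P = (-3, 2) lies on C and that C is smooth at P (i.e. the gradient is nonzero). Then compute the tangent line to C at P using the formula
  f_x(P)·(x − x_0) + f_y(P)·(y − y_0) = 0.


Tangent line at P: -13*x - 8*y - 23 = 0.

Step 1: f(-3, 2) = 0, so P lies on C.
Step 2: partial derivatives
  f_x(x, y) = 4*x - 1, f_y(x, y) = -4*y.
  f_x(P) = -13, f_y(P) = -8 (gradient nonzero, so P is smooth).
Step 3: tangent line at P: -13·(x − -3) + -8·(y − 2) = 0.
Expanding: -13*x - 8*y - 23 = 0.


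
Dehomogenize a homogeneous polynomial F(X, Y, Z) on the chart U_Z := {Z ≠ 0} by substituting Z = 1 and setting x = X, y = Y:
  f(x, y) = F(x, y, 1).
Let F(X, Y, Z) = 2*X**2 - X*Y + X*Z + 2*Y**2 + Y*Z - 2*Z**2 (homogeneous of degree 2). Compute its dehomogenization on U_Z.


f(x, y) = 2*x**2 - x*y + x + 2*y**2 + y - 2

On U_Z we set Z = 1. Each monomial c·X^i·Y^j·Z^k in F becomes c·x^i·y^j·1^k = c·x^i·y^j.
Substituting Z = 1: F(X, Y, 1) = 2*x**2 - x*y + x + 2*y**2 + y - 2.
Note: deg(f) ≤ deg(F) = 2; strict inequality happens when F is divisible by Z (lost terms).


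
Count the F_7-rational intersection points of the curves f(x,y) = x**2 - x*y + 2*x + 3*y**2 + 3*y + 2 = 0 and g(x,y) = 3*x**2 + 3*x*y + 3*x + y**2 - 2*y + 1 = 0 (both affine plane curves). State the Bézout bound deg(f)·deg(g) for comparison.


Common zeros: {(6, 6)}; count = 1; Bézout bound = 4.

deg(f) = 2, deg(g) = 2, so Bézout bound = 4.
Scan x ∈ F_7. For each x, list the y ∈ F_7 with f(x, y) ≡ 0 and those with g(x, y) ≡ 0 (mod 7); the common zeros in that column are the intersection.
  x = 0: f ≡ 0 at y ∈ ∅; g ≡ 0 at y ∈ {1}; common: ∅.
  x = 1: f ≡ 0 at y ∈ {2}; g ≡ 0 at y ∈ {0, 6}; common: ∅.
  x = 2: f ≡ 0 at y ∈ {1}; g ≡ 0 at y ∈ ∅; common: ∅.
  x = 3: f ≡ 0 at y ∈ ∅; g ≡ 0 at y ∈ ∅; common: ∅.
  x = 4: f ≡ 0 at y ∈ {1, 4}; g ≡ 0 at y ∈ ∅; common: ∅.
  x = 5: f ≡ 0 at y ∈ {4, 6}; g ≡ 0 at y ∈ {0, 1}; common: ∅.
  x = 6: f ≡ 0 at y ∈ {2, 6}; g ≡ 0 at y ∈ {6}; common: {6}.
Collecting: common zeros = {(6, 6)}, so the count is 1.
Comparison with the Bézout bound: 1 ≤ 4 = deg(f)·deg(g), as expected for curves with no common component (the affine F_7-count falls short of the bound because intersections may lie at infinity, over extension fields, or carry multiplicity).


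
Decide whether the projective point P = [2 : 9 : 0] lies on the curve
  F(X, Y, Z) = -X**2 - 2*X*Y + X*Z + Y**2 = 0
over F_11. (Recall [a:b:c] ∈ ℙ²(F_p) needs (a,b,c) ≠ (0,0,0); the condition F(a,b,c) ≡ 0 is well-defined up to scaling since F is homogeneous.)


F(2,9,0) ≡ 8 (mod 11); P is NOT on the curve.

Evaluate F(2, 9, 0) term-by-term (mod 11).
  -X**2 ↦ -1·4·1·1 = -4
  -2*X*Y ↦ -2·2·9·1 = -36
  X*Z ↦ 1·2·1·0 = 0
  Y**2 ↦ 1·1·81·1 = 81
Sum: F(2, 9, 0) = (-4) + (-36) + (0) + (81) = 41.
Reducing mod 11: 41 ≡ 8 (mod 11).
Since F(a, b, c) ≡ 8 ≠ 0 (mod 11), P does NOT lie on the curve.


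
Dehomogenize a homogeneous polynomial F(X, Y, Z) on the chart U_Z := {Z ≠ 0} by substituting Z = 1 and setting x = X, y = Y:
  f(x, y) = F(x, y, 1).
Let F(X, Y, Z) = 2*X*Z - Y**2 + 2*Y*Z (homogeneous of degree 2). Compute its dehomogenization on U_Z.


f(x, y) = 2*x - y**2 + 2*y

On U_Z we set Z = 1. Each monomial c·X^i·Y^j·Z^k in F becomes c·x^i·y^j·1^k = c·x^i·y^j.
Substituting Z = 1: F(X, Y, 1) = 2*x - y**2 + 2*y.
Note: deg(f) ≤ deg(F) = 2; strict inequality happens when F is divisible by Z (lost terms).


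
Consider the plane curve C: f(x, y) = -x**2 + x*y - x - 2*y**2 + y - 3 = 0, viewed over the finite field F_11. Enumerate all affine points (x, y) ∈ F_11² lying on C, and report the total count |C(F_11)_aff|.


Affine F_11-points: {(2, 2), (2, 5), (5, 0), (5, 3), (8, 3), (8, 7), (9, 7), (9, 9), (10, 2), (10, 9)}; count = 10.

For each of the 121 pairs (x, y) ∈ F_11², evaluate f(x, y) mod 11. Record the zeros.
  x = 0: [0↦8, 1↦7, 2↦2, 3↦4, 4↦2, 5↦7, 6↦8, 7↦5, 8↦9, 9↦9, 10↦5]  zeros at y ∈ ∅
  x = 1: [0↦6, 1↦6, 2↦2, 3↦5, 4↦4, 5↦10, 6↦1, 7↦10, 8↦4, 9↦5, 10↦2]  zeros at y ∈ ∅
  x = 2: [0↦2, 1↦3, 2↦0, 3↦4, 4↦4, 5↦0, 6↦3, 7↦2, 8↦8, 9↦10, 10↦8]  zeros at y ∈ {2, 5}
  x = 3: [0↦7, 1↦9, 2↦7, 3↦1, 4↦2, 5↦10, 6↦3, 7↦3, 8↦10, 9↦2, 10↦1]  zeros at y ∈ ∅
  x = 4: [0↦10, 1↦2, 2↦1, 3↦7, 4↦9, 5↦7, 6↦1, 7↦2, 8↦10, 9↦3, 10↦3]  zeros at y ∈ ∅
  x = 5: [0↦0, 1↦4, 2↦4, 3↦0, 4↦3, 5↦2, 6↦8, 7↦10, 8↦8, 9↦2, 10↦3]  zeros at y ∈ {0, 3}
  x = 6: [0↦10, 1↦4, 2↦5, 3↦2, 4↦6, 5↦6, 6↦2, 7↦5, 8↦4, 9↦10, 10↦1]  zeros at y ∈ ∅
  x = 7: [0↦7, 1↦2, 2↦4, 3↦2, 4↦7, 5↦8, 6↦5, 7↦9, 8↦9, 9↦5, 10↦8]  zeros at y ∈ ∅
  x = 8: [0↦2, 1↦9, 2↦1, 3↦0, 4↦6, 5↦8, 6↦6, 7↦0, 8↦1, 9↦9, 10↦2]  zeros at y ∈ {3, 7}
  x = 9: [0↦6, 1↦3, 2↦7, 3↦7, 4↦3, 5↦6, 6↦5, 7↦0, 8↦2, 9↦0, 10↦5]  zeros at y ∈ {7, 9}
  x = 10: [0↦8, 1↦6, 2↦0, 3↦1, 4↦9, 5↦2, 6↦2, 7↦9, 8↦1, 9↦0, 10↦6]  zeros at y ∈ {2, 9}
Collecting zeros: affine points = {(2, 2), (2, 5), (5, 0), (5, 3), (8, 3), (8, 7), (9, 7), (9, 9), (10, 2), (10, 9)}.
Total count |C(F_11)_aff| = 10.


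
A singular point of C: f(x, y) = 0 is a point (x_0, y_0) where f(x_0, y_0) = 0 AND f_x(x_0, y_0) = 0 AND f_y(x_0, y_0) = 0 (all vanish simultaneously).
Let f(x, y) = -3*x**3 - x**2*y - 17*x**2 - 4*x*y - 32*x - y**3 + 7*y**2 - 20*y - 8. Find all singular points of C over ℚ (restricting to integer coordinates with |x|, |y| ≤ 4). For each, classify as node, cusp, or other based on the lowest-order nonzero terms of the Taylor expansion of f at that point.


Singular points: {(-2, 2)}; classification: node.

Compute partial derivatives:
  f_x = -9*x**2 - 2*x*y - 34*x - 4*y - 32.
  f_y = -x**2 - 4*x - 3*y**2 + 14*y - 20.
Scan x_0 ∈ {−4, ..., 4}. For each x_0, f_y(x_0, y) is a polynomial in y; find its integer roots y ∈ {−4, ..., 4}, then test f_x and f at those candidates.
  x = -4: f_y(-4, y) = -3*y**2 + 14*y - 20; no integer root y with |y| ≤ 4.
  x = -3: f_y(-3, y) = -3*y**2 + 14*y - 17; no integer root y with |y| ≤ 4.
  x = -2: f_y(-2, y) = -3*y**2 + 14*y - 16; vanishes at y ∈ {2}. (-2, 2): f_x = 0, f = 0 — SINGULAR.
  x = -1: f_y(-1, y) = -3*y**2 + 14*y - 17; no integer root y with |y| ≤ 4.
  x = 0: f_y(0, y) = -3*y**2 + 14*y - 20; no integer root y with |y| ≤ 4.
  x = 1: f_y(1, y) = -3*y**2 + 14*y - 25; no integer root y with |y| ≤ 4.
  x = 2: f_y(2, y) = -3*y**2 + 14*y - 32; no integer root y with |y| ≤ 4.
  x = 3: f_y(3, y) = -3*y**2 + 14*y - 41; no integer root y with |y| ≤ 4.
  x = 4: f_y(4, y) = -3*y**2 + 14*y - 52; no integer root y with |y| ≤ 4.
Only singular point on the grid: (-2, 2).
Classify: substitute x = -2 + u, y = 2 + v and expand: f = -3*u**3 - u**2*v - u**2 - v**3 + v**2.
No constant or linear terms (consistent with a singular point). Quadratic part: -u**2 + v**2. Cubic part: -3*u**3 - u**2*v - v**3.
The quadratic part v**2 - u**2 = (v − u)(v + u) splits into two distinct linear factors, so there are two distinct tangent lines y − 2 = ±(x − -2) — this is a node (ordinary double point).
Classification: node.


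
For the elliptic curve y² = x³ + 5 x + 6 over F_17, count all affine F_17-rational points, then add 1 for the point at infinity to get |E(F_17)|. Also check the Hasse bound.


Affine points = {(9, 7), (9, 10), (10, 6), (10, 11), (11, 7), (11, 10), (12, 3), (12, 14), (14, 7), (14, 10), (16, 0)}; affine count = 11; |E(F_17)| = 12.

Discriminant check: Δ ∝ 4a³ + 27b² = 4·5³ + 27·6² = 4·125 + 27·36 ≡ 10 (mod 17). Nonzero ⇒ E is nonsingular.
For each x ∈ F_17, compute rhs = x³ + 5·x + 6 mod 17, then count y ∈ F_17 with y² ≡ rhs.
  x = 0: rhs = 6, matching y values: none (0 points).
  x = 1: rhs = 12, matching y values: none (0 points).
  x = 2: rhs = 7, matching y values: none (0 points).
  x = 3: rhs = 14, matching y values: none (0 points).
  x = 4: rhs = 5, matching y values: none (0 points).
  x = 5: rhs = 3, matching y values: none (0 points).
  x = 6: rhs = 14, matching y values: none (0 points).
  x = 7: rhs = 10, matching y values: none (0 points).
  x = 8: rhs = 14, matching y values: none (0 points).
  x = 9: rhs = 15, matching y values: 7, 10 (2 points).
  x = 10: rhs = 2, matching y values: 6, 11 (2 points).
  x = 11: rhs = 15, matching y values: 7, 10 (2 points).
  x = 12: rhs = 9, matching y values: 3, 14 (2 points).
  x = 13: rhs = 7, matching y values: none (0 points).
  x = 14: rhs = 15, matching y values: 7, 10 (2 points).
  x = 15: rhs = 5, matching y values: none (0 points).
  x = 16: rhs = 0, matching y values: 0 (1 points).
Total affine count: 11.
Full point count |E(F_17)| = 11 + 1 = 12.
Hasse bound: |12 − (17+1)| = |-6| = 6 ≤ 2√17 ≈ 8.2462 ✓.


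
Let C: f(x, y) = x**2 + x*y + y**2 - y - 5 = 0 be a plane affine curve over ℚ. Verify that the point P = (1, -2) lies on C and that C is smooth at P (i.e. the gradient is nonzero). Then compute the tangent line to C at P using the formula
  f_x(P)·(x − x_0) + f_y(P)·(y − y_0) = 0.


Tangent line at P: -4*y - 8 = 0.

Step 1: f(1, -2) = 0, so P lies on C.
Step 2: partial derivatives
  f_x(x, y) = 2*x + y, f_y(x, y) = x + 2*y - 1.
  f_x(P) = 0, f_y(P) = -4 (gradient nonzero, so P is smooth).
Step 3: tangent line at P: 0·(x − 1) + -4·(y − -2) = 0.
Expanding: -4*y - 8 = 0.


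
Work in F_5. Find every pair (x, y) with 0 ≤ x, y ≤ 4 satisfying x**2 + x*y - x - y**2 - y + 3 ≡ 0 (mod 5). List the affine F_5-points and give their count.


Affine F_5-points: {(2, 0), (2, 1), (3, 1), (4, 0), (4, 3)}; count = 5.

For each of the 25 pairs (x, y) ∈ F_5², evaluate f(x, y) mod 5. Record the zeros.
  x = 0: [0↦3, 1↦1, 2↦2, 3↦1, 4↦3]  zeros at y ∈ ∅
  x = 1: [0↦3, 1↦2, 2↦4, 3↦4, 4↦2]  zeros at y ∈ ∅
  x = 2: [0↦0, 1↦0, 2↦3, 3↦4, 4↦3]  zeros at y ∈ {0, 1}
  x = 3: [0↦4, 1↦0, 2↦4, 3↦1, 4↦1]  zeros at y ∈ {1}
  x = 4: [0↦0, 1↦2, 2↦2, 3↦0, 4↦1]  zeros at y ∈ {0, 3}
Collecting zeros: affine points = {(2, 0), (2, 1), (3, 1), (4, 0), (4, 3)}.
Total count |C(F_5)_aff| = 5.


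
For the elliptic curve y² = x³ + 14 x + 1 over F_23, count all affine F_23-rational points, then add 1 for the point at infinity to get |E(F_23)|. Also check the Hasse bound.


Affine points = {(0, 1), (0, 22), (1, 4), (1, 19), (3, 1), (3, 22), (4, 11), (4, 12), (5, 9), (5, 14), (6, 5), (6, 18), (8, 2), (8, 21), (17, 0), (18, 6), (18, 17), (20, 1), (20, 22), (22, 3), (22, 20)}; affine count = 21; |E(F_23)| = 22.

Discriminant check: Δ ∝ 4a³ + 27b² = 4·14³ + 27·1² = 4·2744 + 27·1 ≡ 9 (mod 23). Nonzero ⇒ E is nonsingular.
For each x ∈ F_23, compute rhs = x³ + 14·x + 1 mod 23, then count y ∈ F_23 with y² ≡ rhs.
  x = 0: rhs = 1, matching y values: 1, 22 (2 points).
  x = 1: rhs = 16, matching y values: 4, 19 (2 points).
  x = 2: rhs = 14, matching y values: none (0 points).
  x = 3: rhs = 1, matching y values: 1, 22 (2 points).
  x = 4: rhs = 6, matching y values: 11, 12 (2 points).
  x = 5: rhs = 12, matching y values: 9, 14 (2 points).
  x = 6: rhs = 2, matching y values: 5, 18 (2 points).
  x = 7: rhs = 5, matching y values: none (0 points).
  x = 8: rhs = 4, matching y values: 2, 21 (2 points).
  x = 9: rhs = 5, matching y values: none (0 points).
  x = 10: rhs = 14, matching y values: none (0 points).
  x = 11: rhs = 14, matching y values: none (0 points).
  x = 12: rhs = 11, matching y values: none (0 points).
  x = 13: rhs = 11, matching y values: none (0 points).
  x = 14: rhs = 20, matching y values: none (0 points).
  x = 15: rhs = 21, matching y values: none (0 points).
  x = 16: rhs = 20, matching y values: none (0 points).
  x = 17: rhs = 0, matching y values: 0 (1 points).
  x = 18: rhs = 13, matching y values: 6, 17 (2 points).
  x = 19: rhs = 19, matching y values: none (0 points).
  x = 20: rhs = 1, matching y values: 1, 22 (2 points).
  x = 21: rhs = 11, matching y values: none (0 points).
  x = 22: rhs = 9, matching y values: 3, 20 (2 points).
Total affine count: 21.
Full point count |E(F_23)| = 21 + 1 = 22.
Hasse bound: |22 − (23+1)| = |-2| = 2 ≤ 2√23 ≈ 9.5917 ✓.


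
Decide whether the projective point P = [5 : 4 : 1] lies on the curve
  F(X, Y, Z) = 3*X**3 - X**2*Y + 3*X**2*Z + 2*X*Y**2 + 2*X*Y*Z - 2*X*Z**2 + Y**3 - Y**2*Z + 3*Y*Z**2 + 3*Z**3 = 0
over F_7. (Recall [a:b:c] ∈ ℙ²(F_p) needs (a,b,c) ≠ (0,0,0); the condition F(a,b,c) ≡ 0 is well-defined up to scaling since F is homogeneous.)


F(5,4,1) ≡ 1 (mod 7); P is NOT on the curve.

Evaluate F(5, 4, 1) term-by-term (mod 7).
  3*X**3 ↦ 3·125·1·1 = 375
  -X**2*Y ↦ -1·25·4·1 = -100
  3*X**2*Z ↦ 3·25·1·1 = 75
  2*X*Y**2 ↦ 2·5·16·1 = 160
  2*X*Y*Z ↦ 2·5·4·1 = 40
  -2*X*Z**2 ↦ -2·5·1·1 = -10
  Y**3 ↦ 1·1·64·1 = 64
  -Y**2*Z ↦ -1·1·16·1 = -16
  3*Y*Z**2 ↦ 3·1·4·1 = 12
  3*Z**3 ↦ 3·1·1·1 = 3
Sum: F(5, 4, 1) = (375) + (-100) + (75) + (160) + (40) + (-10) + (64) + (-16) + (12) + (3) = 603.
Reducing mod 7: 603 ≡ 1 (mod 7).
Since F(a, b, c) ≡ 1 ≠ 0 (mod 7), P does NOT lie on the curve.


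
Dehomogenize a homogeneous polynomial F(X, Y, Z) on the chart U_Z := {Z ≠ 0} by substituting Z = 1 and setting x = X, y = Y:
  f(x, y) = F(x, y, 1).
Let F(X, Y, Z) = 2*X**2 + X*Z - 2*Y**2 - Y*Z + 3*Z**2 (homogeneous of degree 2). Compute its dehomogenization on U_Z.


f(x, y) = 2*x**2 + x - 2*y**2 - y + 3

On U_Z we set Z = 1. Each monomial c·X^i·Y^j·Z^k in F becomes c·x^i·y^j·1^k = c·x^i·y^j.
Substituting Z = 1: F(X, Y, 1) = 2*x**2 + x - 2*y**2 - y + 3.
Note: deg(f) ≤ deg(F) = 2; strict inequality happens when F is divisible by Z (lost terms).


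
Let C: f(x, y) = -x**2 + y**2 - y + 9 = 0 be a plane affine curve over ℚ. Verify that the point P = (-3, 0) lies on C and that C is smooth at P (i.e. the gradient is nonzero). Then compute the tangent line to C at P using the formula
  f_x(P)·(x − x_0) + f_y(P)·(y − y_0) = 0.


Tangent line at P: 6*x - y + 18 = 0.

Step 1: f(-3, 0) = 0, so P lies on C.
Step 2: partial derivatives
  f_x(x, y) = -2*x, f_y(x, y) = 2*y - 1.
  f_x(P) = 6, f_y(P) = -1 (gradient nonzero, so P is smooth).
Step 3: tangent line at P: 6·(x − -3) + -1·(y − 0) = 0.
Expanding: 6*x - y + 18 = 0.


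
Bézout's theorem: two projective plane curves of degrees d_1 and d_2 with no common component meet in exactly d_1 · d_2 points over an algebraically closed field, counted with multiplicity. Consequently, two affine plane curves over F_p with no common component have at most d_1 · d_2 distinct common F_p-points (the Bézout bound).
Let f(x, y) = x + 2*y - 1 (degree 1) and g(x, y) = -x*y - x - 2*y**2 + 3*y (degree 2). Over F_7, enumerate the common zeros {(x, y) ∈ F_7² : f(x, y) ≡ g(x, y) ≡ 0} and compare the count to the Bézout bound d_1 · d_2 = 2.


Common zeros: {(4, 2)}; count = 1; Bézout bound = 2.

deg(f) = 1, deg(g) = 2, so Bézout bound = 2.
Scan x ∈ F_7. For each x, list the y ∈ F_7 with f(x, y) ≡ 0 and those with g(x, y) ≡ 0 (mod 7); the common zeros in that column are the intersection.
  x = 0: f ≡ 0 at y ∈ {4}; g ≡ 0 at y ∈ {0, 5}; common: ∅.
  x = 1: f ≡ 0 at y ∈ {0}; g ≡ 0 at y ∈ ∅; common: ∅.
  x = 2: f ≡ 0 at y ∈ {3}; g ≡ 0 at y ∈ ∅; common: ∅.
  x = 3: f ≡ 0 at y ∈ {6}; g ≡ 0 at y ∈ {3, 4}; common: ∅.
  x = 4: f ≡ 0 at y ∈ {2}; g ≡ 0 at y ∈ {1, 2}; common: {2}.
  x = 5: f ≡ 0 at y ∈ {5}; g ≡ 0 at y ∈ ∅; common: ∅.
  x = 6: f ≡ 0 at y ∈ {1}; g ≡ 0 at y ∈ ∅; common: ∅.
Collecting: common zeros = {(4, 2)}, so the count is 1.
Comparison with the Bézout bound: 1 ≤ 2 = deg(f)·deg(g), as expected for curves with no common component (the affine F_7-count falls short of the bound because intersections may lie at infinity, over extension fields, or carry multiplicity).


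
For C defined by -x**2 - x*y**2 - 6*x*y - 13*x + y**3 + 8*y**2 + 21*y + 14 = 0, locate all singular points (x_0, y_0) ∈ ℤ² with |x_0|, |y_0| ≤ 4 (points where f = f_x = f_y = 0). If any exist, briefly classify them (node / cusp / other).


Singular points: {(-2, -3)}; classification: node.

Compute partial derivatives:
  f_x = -2*x - y**2 - 6*y - 13.
  f_y = -2*x*y - 6*x + 3*y**2 + 16*y + 21.
Scan x_0 ∈ {−4, ..., 4}. For each x_0, f_y(x_0, y) is a polynomial in y; find its integer roots y ∈ {−4, ..., 4}, then test f_x and f at those candidates.
  x = -4: f_y(-4, y) = 3*y**2 + 24*y + 45; vanishes at y ∈ {-3}. (-4, -3): f_x = 4 ≠ 0.
  x = -3: f_y(-3, y) = 3*y**2 + 22*y + 39; vanishes at y ∈ {-3}. (-3, -3): f_x = 2 ≠ 0.
  x = -2: f_y(-2, y) = 3*y**2 + 20*y + 33; vanishes at y ∈ {-3}. (-2, -3): f_x = 0, f = 0 — SINGULAR.
  x = -1: f_y(-1, y) = 3*y**2 + 18*y + 27; vanishes at y ∈ {-3}. (-1, -3): f_x = -2 ≠ 0.
  x = 0: f_y(0, y) = 3*y**2 + 16*y + 21; vanishes at y ∈ {-3}. (0, -3): f_x = -4 ≠ 0.
  x = 1: f_y(1, y) = 3*y**2 + 14*y + 15; vanishes at y ∈ {-3}. (1, -3): f_x = -6 ≠ 0.
  x = 2: f_y(2, y) = 3*y**2 + 12*y + 9; vanishes at y ∈ {-3, -1}. (2, -3): f_x = -8 ≠ 0; (2, -1): f_x = -12 ≠ 0.
  x = 3: f_y(3, y) = 3*y**2 + 10*y + 3; vanishes at y ∈ {-3}. (3, -3): f_x = -10 ≠ 0.
  x = 4: f_y(4, y) = 3*y**2 + 8*y - 3; vanishes at y ∈ {-3}. (4, -3): f_x = -12 ≠ 0.
Only singular point on the grid: (-2, -3).
Classify: substitute x = -2 + u, y = -3 + v and expand: f = -u**2 - u*v**2 + v**3 + v**2.
No constant or linear terms (consistent with a singular point). Quadratic part: -u**2 + v**2. Cubic part: -u*v**2 + v**3.
The quadratic part v**2 - u**2 = (v − u)(v + u) splits into two distinct linear factors, so there are two distinct tangent lines y − -3 = ±(x − -2) — this is a node (ordinary double point).
Classification: node.


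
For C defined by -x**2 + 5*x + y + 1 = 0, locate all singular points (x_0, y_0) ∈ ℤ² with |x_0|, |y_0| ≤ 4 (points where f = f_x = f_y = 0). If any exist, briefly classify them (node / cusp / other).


No singular points in the scanned grid; C is smooth there.

Compute partial derivatives:
  f_x = 5 - 2*x.
  f_y = 1.
f_y = 1 is a nonzero constant, so f_y never vanishes: no point (x, y) can satisfy f = f_x = f_y = 0. In particular no (x, y) ∈ {−4, ..., 4}² is singular; the curve is smooth.


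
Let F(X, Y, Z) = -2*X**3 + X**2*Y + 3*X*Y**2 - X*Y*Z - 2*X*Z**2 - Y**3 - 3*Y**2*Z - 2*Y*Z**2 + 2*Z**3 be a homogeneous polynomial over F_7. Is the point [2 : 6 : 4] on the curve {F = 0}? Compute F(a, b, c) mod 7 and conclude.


F(2,6,4) ≡ 2 (mod 7); P is NOT on the curve.

Evaluate F(2, 6, 4) term-by-term (mod 7).
  -2*X**3 ↦ -2·8·1·1 = -16
  X**2*Y ↦ 1·4·6·1 = 24
  3*X*Y**2 ↦ 3·2·36·1 = 216
  -X*Y*Z ↦ -1·2·6·4 = -48
  -2*X*Z**2 ↦ -2·2·1·16 = -64
  -Y**3 ↦ -1·1·216·1 = -216
  -3*Y**2*Z ↦ -3·1·36·4 = -432
  -2*Y*Z**2 ↦ -2·1·6·16 = -192
  2*Z**3 ↦ 2·1·1·64 = 128
Sum: F(2, 6, 4) = (-16) + (24) + (216) + (-48) + (-64) + (-216) + (-432) + (-192) + (128) = -600.
Reducing mod 7: -600 ≡ 2 (mod 7).
Since F(a, b, c) ≡ 2 ≠ 0 (mod 7), P does NOT lie on the curve.


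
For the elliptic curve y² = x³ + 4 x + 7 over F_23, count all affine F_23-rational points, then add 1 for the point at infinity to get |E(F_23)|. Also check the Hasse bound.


Affine points = {(1, 9), (1, 14), (2, 0), (3, 0), (4, 8), (4, 15), (9, 6), (9, 17), (10, 9), (10, 14), (11, 5), (11, 18), (12, 9), (12, 14), (13, 5), (13, 18), (14, 1), (14, 22), (16, 2), (16, 21), (18, 0), (22, 5), (22, 18)}; affine count = 23; |E(F_23)| = 24.

Discriminant check: Δ ∝ 4a³ + 27b² = 4·4³ + 27·7² = 4·64 + 27·49 ≡ 15 (mod 23). Nonzero ⇒ E is nonsingular.
For each x ∈ F_23, compute rhs = x³ + 4·x + 7 mod 23, then count y ∈ F_23 with y² ≡ rhs.
  x = 0: rhs = 7, matching y values: none (0 points).
  x = 1: rhs = 12, matching y values: 9, 14 (2 points).
  x = 2: rhs = 0, matching y values: 0 (1 points).
  x = 3: rhs = 0, matching y values: 0 (1 points).
  x = 4: rhs = 18, matching y values: 8, 15 (2 points).
  x = 5: rhs = 14, matching y values: none (0 points).
  x = 6: rhs = 17, matching y values: none (0 points).
  x = 7: rhs = 10, matching y values: none (0 points).
  x = 8: rhs = 22, matching y values: none (0 points).
  x = 9: rhs = 13, matching y values: 6, 17 (2 points).
  x = 10: rhs = 12, matching y values: 9, 14 (2 points).
  x = 11: rhs = 2, matching y values: 5, 18 (2 points).
  x = 12: rhs = 12, matching y values: 9, 14 (2 points).
  x = 13: rhs = 2, matching y values: 5, 18 (2 points).
  x = 14: rhs = 1, matching y values: 1, 22 (2 points).
  x = 15: rhs = 15, matching y values: none (0 points).
  x = 16: rhs = 4, matching y values: 2, 21 (2 points).
  x = 17: rhs = 20, matching y values: none (0 points).
  x = 18: rhs = 0, matching y values: 0 (1 points).
  x = 19: rhs = 19, matching y values: none (0 points).
  x = 20: rhs = 14, matching y values: none (0 points).
  x = 21: rhs = 14, matching y values: none (0 points).
  x = 22: rhs = 2, matching y values: 5, 18 (2 points).
Total affine count: 23.
Full point count |E(F_23)| = 23 + 1 = 24.
Hasse bound: |24 − (23+1)| = |0| = 0 ≤ 2√23 ≈ 9.5917 ✓.


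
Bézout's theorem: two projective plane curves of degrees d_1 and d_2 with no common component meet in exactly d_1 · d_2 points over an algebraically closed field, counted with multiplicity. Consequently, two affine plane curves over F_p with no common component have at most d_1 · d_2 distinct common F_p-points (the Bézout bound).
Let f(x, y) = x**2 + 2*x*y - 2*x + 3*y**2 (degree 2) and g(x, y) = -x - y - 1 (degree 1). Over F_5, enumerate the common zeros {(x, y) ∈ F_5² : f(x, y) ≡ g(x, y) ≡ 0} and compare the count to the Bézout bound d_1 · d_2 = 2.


Common zeros: {(2, 2)}; count = 1; Bézout bound = 2.

deg(f) = 2, deg(g) = 1, so Bézout bound = 2.
Scan x ∈ F_5. For each x, list the y ∈ F_5 with f(x, y) ≡ 0 and those with g(x, y) ≡ 0 (mod 5); the common zeros in that column are the intersection.
  x = 0: f ≡ 0 at y ∈ {0}; g ≡ 0 at y ∈ {4}; common: ∅.
  x = 1: f ≡ 0 at y ∈ {2, 4}; g ≡ 0 at y ∈ {3}; common: ∅.
  x = 2: f ≡ 0 at y ∈ {0, 2}; g ≡ 0 at y ∈ {2}; common: {2}.
  x = 3: f ≡ 0 at y ∈ {4}; g ≡ 0 at y ∈ {1}; common: ∅.
  x = 4: f ≡ 0 at y ∈ ∅; g ≡ 0 at y ∈ {0}; common: ∅.
Collecting: common zeros = {(2, 2)}, so the count is 1.
Comparison with the Bézout bound: 1 ≤ 2 = deg(f)·deg(g), as expected for curves with no common component (the affine F_5-count falls short of the bound because intersections may lie at infinity, over extension fields, or carry multiplicity).


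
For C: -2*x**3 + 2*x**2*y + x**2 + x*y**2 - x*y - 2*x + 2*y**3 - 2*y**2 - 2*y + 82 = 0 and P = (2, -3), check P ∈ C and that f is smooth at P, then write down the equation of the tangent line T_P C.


Tangent line at P: -34*x + 58*y + 242 = 0.

Step 1: f(2, -3) = 0, so P lies on C.
Step 2: partial derivatives
  f_x(x, y) = -6*x**2 + 4*x*y + 2*x + y**2 - y - 2, f_y(x, y) = 2*x**2 + 2*x*y - x + 6*y**2 - 4*y - 2.
  f_x(P) = -34, f_y(P) = 58 (gradient nonzero, so P is smooth).
Step 3: tangent line at P: -34·(x − 2) + 58·(y − -3) = 0.
Expanding: -34*x + 58*y + 242 = 0.


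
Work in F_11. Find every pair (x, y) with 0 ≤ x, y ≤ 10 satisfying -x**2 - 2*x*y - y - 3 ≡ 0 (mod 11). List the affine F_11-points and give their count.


Affine F_11-points: {(0, 8), (1, 6), (2, 3), (3, 3), (4, 4), (6, 8), (7, 9), (8, 9), (9, 6), (10, 4)}; count = 10.

For each of the 121 pairs (x, y) ∈ F_11², evaluate f(x, y) mod 11. Record the zeros.
  x = 0: [0↦8, 1↦7, 2↦6, 3↦5, 4↦4, 5↦3, 6↦2, 7↦1, 8↦0, 9↦10, 10↦9]  zeros at y ∈ {8}
  x = 1: [0↦7, 1↦4, 2↦1, 3↦9, 4↦6, 5↦3, 6↦0, 7↦8, 8↦5, 9↦2, 10↦10]  zeros at y ∈ {6}
  x = 2: [0↦4, 1↦10, 2↦5, 3↦0, 4↦6, 5↦1, 6↦7, 7↦2, 8↦8, 9↦3, 10↦9]  zeros at y ∈ {3}
  x = 3: [0↦10, 1↦3, 2↦7, 3↦0, 4↦4, 5↦8, 6↦1, 7↦5, 8↦9, 9↦2, 10↦6]  zeros at y ∈ {3}
  x = 4: [0↦3, 1↦5, 2↦7, 3↦9, 4↦0, 5↦2, 6↦4, 7↦6, 8↦8, 9↦10, 10↦1]  zeros at y ∈ {4}
  x = 5: [0↦5, 1↦5, 2↦5, 3↦5, 4↦5, 5↦5, 6↦5, 7↦5, 8↦5, 9↦5, 10↦5]  zeros at y ∈ ∅
  x = 6: [0↦5, 1↦3, 2↦1, 3↦10, 4↦8, 5↦6, 6↦4, 7↦2, 8↦0, 9↦9, 10↦7]  zeros at y ∈ {8}
  x = 7: [0↦3, 1↦10, 2↦6, 3↦2, 4↦9, 5↦5, 6↦1, 7↦8, 8↦4, 9↦0, 10↦7]  zeros at y ∈ {9}
  x = 8: [0↦10, 1↦4, 2↦9, 3↦3, 4↦8, 5↦2, 6↦7, 7↦1, 8↦6, 9↦0, 10↦5]  zeros at y ∈ {9}
  x = 9: [0↦4, 1↦7, 2↦10, 3↦2, 4↦5, 5↦8, 6↦0, 7↦3, 8↦6, 9↦9, 10↦1]  zeros at y ∈ {6}
  x = 10: [0↦7, 1↦8, 2↦9, 3↦10, 4↦0, 5↦1, 6↦2, 7↦3, 8↦4, 9↦5, 10↦6]  zeros at y ∈ {4}
Collecting zeros: affine points = {(0, 8), (1, 6), (2, 3), (3, 3), (4, 4), (6, 8), (7, 9), (8, 9), (9, 6), (10, 4)}.
Total count |C(F_11)_aff| = 10.


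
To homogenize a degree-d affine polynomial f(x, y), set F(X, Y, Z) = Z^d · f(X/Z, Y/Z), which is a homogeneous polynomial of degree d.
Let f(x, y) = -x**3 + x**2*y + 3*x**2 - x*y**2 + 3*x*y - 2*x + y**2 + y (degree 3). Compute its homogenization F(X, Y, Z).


F(X, Y, Z) = -X**3 + X**2*Y + 3*X**2*Z - X*Y**2 + 3*X*Y*Z - 2*X*Z**2 + Y**2*Z + Y*Z**2

deg(f) = 3.
Substitute x = X/Z, y = Y/Z into f, then multiply by Z^3.
  monomial -1·x^3·y^0 ↦ -1·X^3·Y^0·Z^0.
  monomial 1·x^2·y^1 ↦ 1·X^2·Y^1·Z^0.
  monomial 3·x^2·y^0 ↦ 3·X^2·Y^0·Z^1.
  monomial -1·x^1·y^2 ↦ -1·X^1·Y^2·Z^0.
  monomial 3·x^1·y^1 ↦ 3·X^1·Y^1·Z^1.
  monomial -2·x^1·y^0 ↦ -2·X^1·Y^0·Z^2.
  monomial 1·x^0·y^2 ↦ 1·X^0·Y^2·Z^1.
  monomial 1·x^0·y^1 ↦ 1·X^0·Y^1·Z^2.
Collecting: F(X, Y, Z) = -X**3 + X**2*Y + 3*X**2*Z - X*Y**2 + 3*X*Y*Z - 2*X*Z**2 + Y**2*Z + Y*Z**2.


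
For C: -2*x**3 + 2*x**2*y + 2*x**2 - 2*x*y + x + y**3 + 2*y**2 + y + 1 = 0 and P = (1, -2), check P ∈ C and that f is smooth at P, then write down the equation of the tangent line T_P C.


Tangent line at P: -5*x + 5*y + 15 = 0.

Step 1: f(1, -2) = 0, so P lies on C.
Step 2: partial derivatives
  f_x(x, y) = -6*x**2 + 4*x*y + 4*x - 2*y + 1, f_y(x, y) = 2*x**2 - 2*x + 3*y**2 + 4*y + 1.
  f_x(P) = -5, f_y(P) = 5 (gradient nonzero, so P is smooth).
Step 3: tangent line at P: -5·(x − 1) + 5·(y − -2) = 0.
Expanding: -5*x + 5*y + 15 = 0.


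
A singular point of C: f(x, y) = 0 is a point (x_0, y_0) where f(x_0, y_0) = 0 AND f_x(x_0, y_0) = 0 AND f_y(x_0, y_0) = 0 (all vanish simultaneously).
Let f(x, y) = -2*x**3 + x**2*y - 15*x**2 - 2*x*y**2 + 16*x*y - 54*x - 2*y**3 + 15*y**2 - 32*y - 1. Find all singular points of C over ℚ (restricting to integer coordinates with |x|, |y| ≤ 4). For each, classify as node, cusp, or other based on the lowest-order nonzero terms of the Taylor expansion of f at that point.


Singular points: {(-2, 3)}; classification: cusp.

Compute partial derivatives:
  f_x = -6*x**2 + 2*x*y - 30*x - 2*y**2 + 16*y - 54.
  f_y = x**2 - 4*x*y + 16*x - 6*y**2 + 30*y - 32.
Scan x_0 ∈ {−4, ..., 4}. For each x_0, f_y(x_0, y) is a polynomial in y; find its integer roots y ∈ {−4, ..., 4}, then test f_x and f at those candidates.
  x = -4: f_y(-4, y) = -6*y**2 + 46*y - 80; no integer root y with |y| ≤ 4.
  x = -3: f_y(-3, y) = -6*y**2 + 42*y - 71; no integer root y with |y| ≤ 4.
  x = -2: f_y(-2, y) = -6*y**2 + 38*y - 60; vanishes at y ∈ {3}. (-2, 3): f_x = 0, f = 0 — SINGULAR.
  x = -1: f_y(-1, y) = -6*y**2 + 34*y - 47; no integer root y with |y| ≤ 4.
  x = 0: f_y(0, y) = -6*y**2 + 30*y - 32; no integer root y with |y| ≤ 4.
  x = 1: f_y(1, y) = -6*y**2 + 26*y - 15; no integer root y with |y| ≤ 4.
  x = 2: f_y(2, y) = -6*y**2 + 22*y + 4; no integer root y with |y| ≤ 4.
  x = 3: f_y(3, y) = -6*y**2 + 18*y + 25; no integer root y with |y| ≤ 4.
  x = 4: f_y(4, y) = -6*y**2 + 14*y + 48; no integer root y with |y| ≤ 4.
Only singular point on the grid: (-2, 3).
Classify: substitute x = -2 + u, y = 3 + v and expand: f = -2*u**3 + u**2*v - 2*u*v**2 - 2*v**3 + v**2.
No constant or linear terms (consistent with a singular point). Quadratic part: v**2. Cubic part: -2*u**3 + u**2*v - 2*u*v**2 - 2*v**3.
The quadratic part v**2 is a perfect square, so there is a single (double) tangent line v = 0, i.e. y = 3. Restricting the cubic part to that line (v = 0) leaves -2*u**3 ≠ 0, so f is not divisible by v and the branch is v² ≈ 2*u**3 to lowest order — this is a cusp.
Classification: cusp.


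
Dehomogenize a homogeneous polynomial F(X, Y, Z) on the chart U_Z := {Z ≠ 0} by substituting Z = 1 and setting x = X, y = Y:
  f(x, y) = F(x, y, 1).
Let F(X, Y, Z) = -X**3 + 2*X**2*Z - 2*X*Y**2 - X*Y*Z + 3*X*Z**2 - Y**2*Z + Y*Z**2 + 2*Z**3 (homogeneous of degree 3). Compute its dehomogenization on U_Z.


f(x, y) = -x**3 + 2*x**2 - 2*x*y**2 - x*y + 3*x - y**2 + y + 2

On U_Z we set Z = 1. Each monomial c·X^i·Y^j·Z^k in F becomes c·x^i·y^j·1^k = c·x^i·y^j.
Substituting Z = 1: F(X, Y, 1) = -x**3 + 2*x**2 - 2*x*y**2 - x*y + 3*x - y**2 + y + 2.
Note: deg(f) ≤ deg(F) = 3; strict inequality happens when F is divisible by Z (lost terms).


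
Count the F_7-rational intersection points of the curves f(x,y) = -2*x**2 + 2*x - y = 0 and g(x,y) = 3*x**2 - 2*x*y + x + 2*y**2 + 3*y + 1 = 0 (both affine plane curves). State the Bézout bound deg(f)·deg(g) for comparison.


Common zeros: ∅; count = 0; Bézout bound = 4.

deg(f) = 2, deg(g) = 2, so Bézout bound = 4.
Scan x ∈ F_7. For each x, list the y ∈ F_7 with f(x, y) ≡ 0 and those with g(x, y) ≡ 0 (mod 7); the common zeros in that column are the intersection.
  x = 0: f ≡ 0 at y ∈ {0}; g ≡ 0 at y ∈ {3, 6}; common: ∅.
  x = 1: f ≡ 0 at y ∈ {0}; g ≡ 0 at y ∈ ∅; common: ∅.
  x = 2: f ≡ 0 at y ∈ {3}; g ≡ 0 at y ∈ {2}; common: ∅.
  x = 3: f ≡ 0 at y ∈ {2}; g ≡ 0 at y ∈ ∅; common: ∅.
  x = 4: f ≡ 0 at y ∈ {4}; g ≡ 0 at y ∈ {3}; common: ∅.
  x = 5: f ≡ 0 at y ∈ {2}; g ≡ 0 at y ∈ ∅; common: ∅.
  x = 6: f ≡ 0 at y ∈ {3}; g ≡ 0 at y ∈ {2, 6}; common: ∅.
Collecting: common zeros = ∅, so the count is 0.
Comparison with the Bézout bound: 0 ≤ 4 = deg(f)·deg(g), as expected for curves with no common component (the affine F_7-count falls short of the bound because intersections may lie at infinity, over extension fields, or carry multiplicity).


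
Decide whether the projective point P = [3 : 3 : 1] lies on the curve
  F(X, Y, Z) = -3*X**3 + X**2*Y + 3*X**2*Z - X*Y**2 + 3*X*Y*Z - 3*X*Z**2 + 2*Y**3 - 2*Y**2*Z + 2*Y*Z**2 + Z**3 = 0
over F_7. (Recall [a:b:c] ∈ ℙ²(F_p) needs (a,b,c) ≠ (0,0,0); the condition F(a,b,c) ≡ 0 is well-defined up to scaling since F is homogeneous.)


F(3,3,1) ≡ 0 (mod 7); P is on the curve.

Evaluate F(3, 3, 1) term-by-term (mod 7).
  -3*X**3 ↦ -3·27·1·1 = -81
  X**2*Y ↦ 1·9·3·1 = 27
  3*X**2*Z ↦ 3·9·1·1 = 27
  -X*Y**2 ↦ -1·3·9·1 = -27
  3*X*Y*Z ↦ 3·3·3·1 = 27
  -3*X*Z**2 ↦ -3·3·1·1 = -9
  2*Y**3 ↦ 2·1·27·1 = 54
  -2*Y**2*Z ↦ -2·1·9·1 = -18
  2*Y*Z**2 ↦ 2·1·3·1 = 6
  Z**3 ↦ 1·1·1·1 = 1
Sum: F(3, 3, 1) = (-81) + (27) + (27) + (-27) + (27) + (-9) + (54) + (-18) + (6) + (1) = 7.
Reducing mod 7: 7 ≡ 0 (mod 7).
Since F(a, b, c) ≡ 0 (mod 7), P lies on the curve.


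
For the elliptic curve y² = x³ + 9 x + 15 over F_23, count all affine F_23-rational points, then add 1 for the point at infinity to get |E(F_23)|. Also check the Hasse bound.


Affine points = {(1, 5), (1, 18), (2, 8), (2, 15), (3, 0), (4, 0), (5, 1), (5, 22), (6, 3), (6, 20), (8, 1), (8, 22), (10, 1), (10, 22), (13, 11), (13, 12), (15, 11), (15, 12), (16, 0), (18, 11), (18, 12), (21, 9), (21, 14)}; affine count = 23; |E(F_23)| = 24.

Discriminant check: Δ ∝ 4a³ + 27b² = 4·9³ + 27·15² = 4·729 + 27·225 ≡ 21 (mod 23). Nonzero ⇒ E is nonsingular.
For each x ∈ F_23, compute rhs = x³ + 9·x + 15 mod 23, then count y ∈ F_23 with y² ≡ rhs.
  x = 0: rhs = 15, matching y values: none (0 points).
  x = 1: rhs = 2, matching y values: 5, 18 (2 points).
  x = 2: rhs = 18, matching y values: 8, 15 (2 points).
  x = 3: rhs = 0, matching y values: 0 (1 points).
  x = 4: rhs = 0, matching y values: 0 (1 points).
  x = 5: rhs = 1, matching y values: 1, 22 (2 points).
  x = 6: rhs = 9, matching y values: 3, 20 (2 points).
  x = 7: rhs = 7, matching y values: none (0 points).
  x = 8: rhs = 1, matching y values: 1, 22 (2 points).
  x = 9: rhs = 20, matching y values: none (0 points).
  x = 10: rhs = 1, matching y values: 1, 22 (2 points).
  x = 11: rhs = 19, matching y values: none (0 points).
  x = 12: rhs = 11, matching y values: none (0 points).
  x = 13: rhs = 6, matching y values: 11, 12 (2 points).
  x = 14: rhs = 10, matching y values: none (0 points).
  x = 15: rhs = 6, matching y values: 11, 12 (2 points).
  x = 16: rhs = 0, matching y values: 0 (1 points).
  x = 17: rhs = 21, matching y values: none (0 points).
  x = 18: rhs = 6, matching y values: 11, 12 (2 points).
  x = 19: rhs = 7, matching y values: none (0 points).
  x = 20: rhs = 7, matching y values: none (0 points).
  x = 21: rhs = 12, matching y values: 9, 14 (2 points).
  x = 22: rhs = 5, matching y values: none (0 points).
Total affine count: 23.
Full point count |E(F_23)| = 23 + 1 = 24.
Hasse bound: |24 − (23+1)| = |0| = 0 ≤ 2√23 ≈ 9.5917 ✓.


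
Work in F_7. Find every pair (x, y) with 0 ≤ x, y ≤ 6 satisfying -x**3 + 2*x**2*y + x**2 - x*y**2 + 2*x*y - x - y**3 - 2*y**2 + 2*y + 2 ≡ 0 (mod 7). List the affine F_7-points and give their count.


Affine F_7-points: {(1, 2), (1, 3), (1, 6), (2, 2), (2, 6), (3, 6), (4, 4), (5, 1), (5, 3)}; count = 9.

For each of the 49 pairs (x, y) ∈ F_7², evaluate f(x, y) mod 7. Record the zeros.
  x = 0: [0↦2, 1↦1, 2↦4, 3↦5, 4↦5, 5↦5, 6↦6]  zeros at y ∈ ∅
  x = 1: [0↦1, 1↦3, 2↦0, 3↦0, 4↦4, 5↦6, 6↦0]  zeros at y ∈ {2, 3, 6}
  x = 2: [0↦3, 1↦5, 2↦0, 3↦3, 4↦1, 5↦2, 6↦0]  zeros at y ∈ {2, 6}
  x = 3: [0↦2, 1↦1, 2↦5, 3↦1, 4↦4, 5↦1, 6↦0]  zeros at y ∈ {6}
  x = 4: [0↦6, 1↦6, 2↦2, 3↦2, 4↦0, 5↦4, 6↦1]  zeros at y ∈ {4}
  x = 5: [0↦2, 1↦0, 2↦6, 3↦0, 4↦4, 5↦5, 6↦4]  zeros at y ∈ {1, 3}
  x = 6: [0↦5, 1↦5, 2↦4, 3↦3, 4↦3, 5↦5, 6↦3]  zeros at y ∈ ∅
Collecting zeros: affine points = {(1, 2), (1, 3), (1, 6), (2, 2), (2, 6), (3, 6), (4, 4), (5, 1), (5, 3)}.
Total count |C(F_7)_aff| = 9.


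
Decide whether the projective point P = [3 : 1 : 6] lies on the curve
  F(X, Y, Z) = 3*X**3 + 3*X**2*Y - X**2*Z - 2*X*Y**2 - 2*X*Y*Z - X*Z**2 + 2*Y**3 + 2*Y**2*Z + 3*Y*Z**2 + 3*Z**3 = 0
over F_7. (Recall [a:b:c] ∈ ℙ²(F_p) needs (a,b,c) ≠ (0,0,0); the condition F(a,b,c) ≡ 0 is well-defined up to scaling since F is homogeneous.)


F(3,1,6) ≡ 2 (mod 7); P is NOT on the curve.

Evaluate F(3, 1, 6) term-by-term (mod 7).
  3*X**3 ↦ 3·27·1·1 = 81
  3*X**2*Y ↦ 3·9·1·1 = 27
  -X**2*Z ↦ -1·9·1·6 = -54
  -2*X*Y**2 ↦ -2·3·1·1 = -6
  -2*X*Y*Z ↦ -2·3·1·6 = -36
  -X*Z**2 ↦ -1·3·1·36 = -108
  2*Y**3 ↦ 2·1·1·1 = 2
  2*Y**2*Z ↦ 2·1·1·6 = 12
  3*Y*Z**2 ↦ 3·1·1·36 = 108
  3*Z**3 ↦ 3·1·1·216 = 648
Sum: F(3, 1, 6) = (81) + (27) + (-54) + (-6) + (-36) + (-108) + (2) + (12) + (108) + (648) = 674.
Reducing mod 7: 674 ≡ 2 (mod 7).
Since F(a, b, c) ≡ 2 ≠ 0 (mod 7), P does NOT lie on the curve.


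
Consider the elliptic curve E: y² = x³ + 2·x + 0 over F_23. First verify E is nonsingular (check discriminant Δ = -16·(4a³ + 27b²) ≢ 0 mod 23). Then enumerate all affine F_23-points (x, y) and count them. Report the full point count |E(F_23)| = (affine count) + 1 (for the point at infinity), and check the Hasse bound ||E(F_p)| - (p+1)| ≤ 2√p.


Affine points = {(0, 0), (1, 7), (1, 16), (2, 9), (2, 14), (4, 7), (4, 16), (7, 9), (7, 14), (10, 10), (10, 13), (12, 2), (12, 21), (14, 9), (14, 14), (15, 1), (15, 22), (17, 5), (17, 18), (18, 7), (18, 16), (20, 6), (20, 17)}; affine count = 23; |E(F_23)| = 24.

Discriminant check: Δ ∝ 4a³ + 27b² = 4·2³ + 27·0² = 4·8 + 27·0 ≡ 9 (mod 23). Nonzero ⇒ E is nonsingular.
For each x ∈ F_23, compute rhs = x³ + 2·x + 0 mod 23, then count y ∈ F_23 with y² ≡ rhs.
  x = 0: rhs = 0, matching y values: 0 (1 points).
  x = 1: rhs = 3, matching y values: 7, 16 (2 points).
  x = 2: rhs = 12, matching y values: 9, 14 (2 points).
  x = 3: rhs = 10, matching y values: none (0 points).
  x = 4: rhs = 3, matching y values: 7, 16 (2 points).
  x = 5: rhs = 20, matching y values: none (0 points).
  x = 6: rhs = 21, matching y values: none (0 points).
  x = 7: rhs = 12, matching y values: 9, 14 (2 points).
  x = 8: rhs = 22, matching y values: none (0 points).
  x = 9: rhs = 11, matching y values: none (0 points).
  x = 10: rhs = 8, matching y values: 10, 13 (2 points).
  x = 11: rhs = 19, matching y values: none (0 points).
  x = 12: rhs = 4, matching y values: 2, 21 (2 points).
  x = 13: rhs = 15, matching y values: none (0 points).
  x = 14: rhs = 12, matching y values: 9, 14 (2 points).
  x = 15: rhs = 1, matching y values: 1, 22 (2 points).
  x = 16: rhs = 11, matching y values: none (0 points).
  x = 17: rhs = 2, matching y values: 5, 18 (2 points).
  x = 18: rhs = 3, matching y values: 7, 16 (2 points).
  x = 19: rhs = 20, matching y values: none (0 points).
  x = 20: rhs = 13, matching y values: 6, 17 (2 points).
  x = 21: rhs = 11, matching y values: none (0 points).
  x = 22: rhs = 20, matching y values: none (0 points).
Total affine count: 23.
Full point count |E(F_23)| = 23 + 1 = 24.
Hasse bound: |24 − (23+1)| = |0| = 0 ≤ 2√23 ≈ 9.5917 ✓.


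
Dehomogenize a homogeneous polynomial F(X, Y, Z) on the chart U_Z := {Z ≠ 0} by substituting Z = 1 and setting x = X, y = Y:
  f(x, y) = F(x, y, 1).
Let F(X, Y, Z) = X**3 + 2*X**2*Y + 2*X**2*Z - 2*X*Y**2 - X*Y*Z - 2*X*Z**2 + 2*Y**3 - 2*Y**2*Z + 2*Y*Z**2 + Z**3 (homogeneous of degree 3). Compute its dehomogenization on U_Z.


f(x, y) = x**3 + 2*x**2*y + 2*x**2 - 2*x*y**2 - x*y - 2*x + 2*y**3 - 2*y**2 + 2*y + 1

On U_Z we set Z = 1. Each monomial c·X^i·Y^j·Z^k in F becomes c·x^i·y^j·1^k = c·x^i·y^j.
Substituting Z = 1: F(X, Y, 1) = x**3 + 2*x**2*y + 2*x**2 - 2*x*y**2 - x*y - 2*x + 2*y**3 - 2*y**2 + 2*y + 1.
Note: deg(f) ≤ deg(F) = 3; strict inequality happens when F is divisible by Z (lost terms).


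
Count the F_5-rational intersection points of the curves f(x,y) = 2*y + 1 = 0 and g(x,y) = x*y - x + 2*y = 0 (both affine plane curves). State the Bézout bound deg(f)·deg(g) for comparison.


Common zeros: {(1, 2)}; count = 1; Bézout bound = 2.

deg(f) = 1, deg(g) = 2, so Bézout bound = 2.
Scan x ∈ F_5. For each x, list the y ∈ F_5 with f(x, y) ≡ 0 and those with g(x, y) ≡ 0 (mod 5); the common zeros in that column are the intersection.
  x = 0: f ≡ 0 at y ∈ {2}; g ≡ 0 at y ∈ {0}; common: ∅.
  x = 1: f ≡ 0 at y ∈ {2}; g ≡ 0 at y ∈ {2}; common: {2}.
  x = 2: f ≡ 0 at y ∈ {2}; g ≡ 0 at y ∈ {3}; common: ∅.
  x = 3: f ≡ 0 at y ∈ {2}; g ≡ 0 at y ∈ ∅; common: ∅.
  x = 4: f ≡ 0 at y ∈ {2}; g ≡ 0 at y ∈ {4}; common: ∅.
Collecting: common zeros = {(1, 2)}, so the count is 1.
Comparison with the Bézout bound: 1 ≤ 2 = deg(f)·deg(g), as expected for curves with no common component (the affine F_5-count falls short of the bound because intersections may lie at infinity, over extension fields, or carry multiplicity).
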